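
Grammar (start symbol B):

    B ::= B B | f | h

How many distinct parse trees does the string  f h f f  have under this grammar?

Parse trees for f h f f:
  [B [B f] [B [B h] [B [B f] [B f]]]]
  [B [B f] [B [B [B h] [B f]] [B f]]]
  [B [B [B f] [B h]] [B [B f] [B f]]]
  [B [B [B f] [B [B h] [B f]]] [B f]]
  [B [B [B [B f] [B h]] [B f]] [B f]]

5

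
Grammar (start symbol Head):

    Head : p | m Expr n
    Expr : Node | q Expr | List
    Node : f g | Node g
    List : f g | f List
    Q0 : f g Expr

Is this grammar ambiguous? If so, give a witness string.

Ambiguous

Witness: m f g n

Derivation 1: Head ⇒ m Expr n ⇒ m Node n ⇒ m f g n
Derivation 2: Head ⇒ m Expr n ⇒ m List n ⇒ m f g n

Two distinct leftmost derivations for the same string.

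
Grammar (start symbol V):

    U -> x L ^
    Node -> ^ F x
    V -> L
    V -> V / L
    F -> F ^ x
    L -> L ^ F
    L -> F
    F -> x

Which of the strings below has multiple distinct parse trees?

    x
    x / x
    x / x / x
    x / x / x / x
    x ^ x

x: 1 tree
x / x: 1 tree
x / x / x: 1 tree
x / x / x / x: 1 tree
x ^ x: 2 trees

x ^ x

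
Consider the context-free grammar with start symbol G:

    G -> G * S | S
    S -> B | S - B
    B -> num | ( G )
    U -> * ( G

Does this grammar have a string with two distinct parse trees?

Unambiguous

(U is unreachable from G, so its rules don't affect L(G).) This is a standard precedence ladder (G over S over B), with each level left-recursive on its own operator ('*' at G, '-' at S). That structure is LR(1), hence unambiguous.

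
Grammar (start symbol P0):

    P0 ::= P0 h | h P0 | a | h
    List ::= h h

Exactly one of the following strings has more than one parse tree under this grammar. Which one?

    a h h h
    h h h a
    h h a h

a h h h: 1 tree
h h h a: 1 tree
h h a h: 3 trees

h h a h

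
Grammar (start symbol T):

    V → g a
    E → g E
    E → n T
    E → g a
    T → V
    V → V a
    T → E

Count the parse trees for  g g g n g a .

Parse trees for g g g n g a:
  [T [E g [E g [E g [E n [T [V g a]]]]]]]
  [T [E g [E g [E g [E n [T [E g a]]]]]]]

2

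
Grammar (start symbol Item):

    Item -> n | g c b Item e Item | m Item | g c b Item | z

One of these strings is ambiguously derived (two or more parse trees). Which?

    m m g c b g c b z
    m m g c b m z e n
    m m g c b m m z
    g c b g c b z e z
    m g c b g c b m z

g c b g c b z e z

m m g c b g c b z: 1 tree
m m g c b m z e n: 1 tree
m m g c b m m z: 1 tree
g c b g c b z e z: 2 trees
m g c b g c b m z: 1 tree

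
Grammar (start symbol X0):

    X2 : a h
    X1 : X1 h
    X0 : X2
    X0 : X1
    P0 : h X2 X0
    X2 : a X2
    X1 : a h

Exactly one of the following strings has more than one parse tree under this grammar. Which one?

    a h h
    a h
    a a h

a h h: 1 tree
a h: 2 trees
a a h: 1 tree

a h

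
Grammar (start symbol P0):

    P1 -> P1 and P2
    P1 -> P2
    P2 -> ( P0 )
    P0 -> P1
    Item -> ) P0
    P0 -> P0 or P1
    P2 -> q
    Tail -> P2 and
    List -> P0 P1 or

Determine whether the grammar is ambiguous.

(Item, Tail, List are unreachable from P0, so their rules don't affect L(P0).) The grammar is stratified — P0 handles 'or' (left-recursive), P1 handles 'and', P2 atoms. Each operator has a fixed associativity and precedence level, so every string has one parse.

Unambiguous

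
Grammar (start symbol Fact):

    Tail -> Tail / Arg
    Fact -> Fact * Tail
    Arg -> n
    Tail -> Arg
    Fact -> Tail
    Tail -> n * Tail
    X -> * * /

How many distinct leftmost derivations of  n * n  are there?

2

Parse trees for n * n:
  [Fact [Fact [Tail [Arg n]]] * [Tail [Arg n]]]
  [Fact [Tail n * [Tail [Arg n]]]]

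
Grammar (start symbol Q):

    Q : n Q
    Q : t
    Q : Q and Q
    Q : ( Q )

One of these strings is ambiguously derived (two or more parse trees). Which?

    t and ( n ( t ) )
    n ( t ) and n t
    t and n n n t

t and ( n ( t ) ): 1 tree
n ( t ) and n t: 2 trees
t and n n n t: 1 tree

n ( t ) and n t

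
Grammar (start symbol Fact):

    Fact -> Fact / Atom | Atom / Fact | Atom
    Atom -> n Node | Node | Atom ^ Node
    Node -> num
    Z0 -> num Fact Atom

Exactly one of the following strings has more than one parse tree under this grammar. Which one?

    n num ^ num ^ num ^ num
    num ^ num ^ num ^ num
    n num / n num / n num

n num ^ num ^ num ^ num: 1 tree
num ^ num ^ num ^ num: 1 tree
n num / n num / n num: 4 trees

n num / n num / n num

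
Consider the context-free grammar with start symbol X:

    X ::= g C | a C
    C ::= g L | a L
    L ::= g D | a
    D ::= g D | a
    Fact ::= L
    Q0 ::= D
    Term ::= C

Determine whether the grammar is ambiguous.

Unambiguous

(Fact, Q0, Term are unreachable from X, so their rules don't affect L(X).) The reachable rules are right-linear with at most one rule per (nonterminal, next-terminal) pair. Each input token forces the next rule, so parsing is deterministic.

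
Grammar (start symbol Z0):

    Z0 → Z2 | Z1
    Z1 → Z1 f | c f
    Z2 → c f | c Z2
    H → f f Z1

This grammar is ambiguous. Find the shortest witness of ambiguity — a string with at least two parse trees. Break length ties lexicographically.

length 2: c f has 2 parse trees

Two derivations of c f:
  Z0 ⇒ Z2 ⇒ c f
  Z0 ⇒ Z1 ⇒ c f

c f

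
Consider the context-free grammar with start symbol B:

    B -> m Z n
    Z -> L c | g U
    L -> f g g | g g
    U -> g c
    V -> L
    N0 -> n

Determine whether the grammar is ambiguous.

Witness: m g g c n

Derivation 1: B ⇒ m Z n ⇒ m L c n ⇒ m g g c n
Derivation 2: B ⇒ m Z n ⇒ m g U n ⇒ m g g c n

Two distinct leftmost derivations for the same string.

Ambiguous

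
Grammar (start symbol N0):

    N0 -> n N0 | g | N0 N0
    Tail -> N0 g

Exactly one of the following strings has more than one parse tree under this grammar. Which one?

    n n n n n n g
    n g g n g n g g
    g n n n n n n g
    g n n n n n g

n g g n g n g g

n n n n n n g: 1 tree
n g g n g n g g: 85 trees
g n n n n n n g: 1 tree
g n n n n n g: 1 tree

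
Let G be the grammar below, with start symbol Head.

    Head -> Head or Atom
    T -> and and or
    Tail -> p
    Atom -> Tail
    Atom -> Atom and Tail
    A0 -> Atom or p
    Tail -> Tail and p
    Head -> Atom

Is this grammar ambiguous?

Witness: p and p

Derivation 1: Head ⇒ Atom ⇒ Tail ⇒ Tail and p ⇒ p and p
Derivation 2: Head ⇒ Atom ⇒ Atom and Tail ⇒ Tail and Tail ⇒ p and Tail ⇒ p and p

Two distinct leftmost derivations for the same string.

Ambiguous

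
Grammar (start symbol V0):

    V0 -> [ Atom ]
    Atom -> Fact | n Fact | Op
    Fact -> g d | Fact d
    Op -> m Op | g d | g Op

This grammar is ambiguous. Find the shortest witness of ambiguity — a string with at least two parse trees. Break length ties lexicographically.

[ g d ]

length 4: [ g d ] has 2 parse trees

Two derivations of [ g d ]:
  V0 ⇒ [ Atom ] ⇒ [ Fact ] ⇒ [ g d ]
  V0 ⇒ [ Atom ] ⇒ [ Op ] ⇒ [ g d ]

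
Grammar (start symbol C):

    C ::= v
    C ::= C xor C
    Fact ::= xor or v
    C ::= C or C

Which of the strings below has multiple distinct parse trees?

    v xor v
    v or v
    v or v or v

v or v or v

v xor v: 1 tree
v or v: 1 tree
v or v or v: 2 trees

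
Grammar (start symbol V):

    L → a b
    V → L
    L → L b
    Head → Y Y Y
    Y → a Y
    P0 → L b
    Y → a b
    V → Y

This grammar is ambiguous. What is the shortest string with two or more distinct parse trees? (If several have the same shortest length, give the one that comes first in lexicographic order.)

a b

length 2: a b has 2 parse trees

Two derivations of a b:
  V ⇒ L ⇒ a b
  V ⇒ Y ⇒ a b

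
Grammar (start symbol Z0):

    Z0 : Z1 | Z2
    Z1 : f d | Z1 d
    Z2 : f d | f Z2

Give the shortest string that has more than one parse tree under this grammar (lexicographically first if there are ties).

length 2: f d has 2 parse trees

Two derivations of f d:
  Z0 ⇒ Z1 ⇒ f d
  Z0 ⇒ Z2 ⇒ f d

f d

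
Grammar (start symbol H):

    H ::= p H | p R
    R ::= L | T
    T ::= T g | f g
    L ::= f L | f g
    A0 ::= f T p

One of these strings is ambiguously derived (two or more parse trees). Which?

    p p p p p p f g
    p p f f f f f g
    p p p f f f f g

p p p p p p f g: 2 trees
p p f f f f f g: 1 tree
p p p f f f f g: 1 tree

p p p p p p f g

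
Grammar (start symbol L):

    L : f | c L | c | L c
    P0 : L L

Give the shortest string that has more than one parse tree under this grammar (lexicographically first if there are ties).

c c

length 1: no string has ≥2 trees
length 2: c c has 2 parse trees

Two derivations of c c:
  L ⇒ c L ⇒ c c
  L ⇒ L c ⇒ c c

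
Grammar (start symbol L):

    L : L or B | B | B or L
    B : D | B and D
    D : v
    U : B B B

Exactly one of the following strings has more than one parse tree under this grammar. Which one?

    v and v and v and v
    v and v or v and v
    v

v and v or v and v

v and v and v and v: 1 tree
v and v or v and v: 2 trees
v: 1 tree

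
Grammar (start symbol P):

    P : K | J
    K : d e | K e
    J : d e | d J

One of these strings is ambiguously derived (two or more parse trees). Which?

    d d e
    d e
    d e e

d e

d d e: 1 tree
d e: 2 trees
d e e: 1 tree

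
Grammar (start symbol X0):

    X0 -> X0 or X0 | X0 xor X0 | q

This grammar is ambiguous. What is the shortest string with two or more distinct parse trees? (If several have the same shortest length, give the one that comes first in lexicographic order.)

q or q or q

length 1: no string has ≥2 trees
length 3: no string has ≥2 trees
length 5: q or q or q has 2 parse trees

Two derivations of q or q or q:
  X0 ⇒ X0 or X0 ⇒ X0 or X0 or X0 ⇒ q or X0 or X0 ⇒ q or q or X0 ⇒ q or q or q
  X0 ⇒ X0 or X0 ⇒ q or X0 ⇒ q or X0 or X0 ⇒ q or q or X0 ⇒ q or q or q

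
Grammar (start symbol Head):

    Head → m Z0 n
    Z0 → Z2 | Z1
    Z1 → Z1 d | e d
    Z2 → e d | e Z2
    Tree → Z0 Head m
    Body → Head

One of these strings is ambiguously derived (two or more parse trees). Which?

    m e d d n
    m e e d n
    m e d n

m e d d n: 1 tree
m e e d n: 1 tree
m e d n: 2 trees

m e d n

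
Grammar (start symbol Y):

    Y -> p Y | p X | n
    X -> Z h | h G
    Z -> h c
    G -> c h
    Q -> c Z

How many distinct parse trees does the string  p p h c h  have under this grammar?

Parse trees for p p h c h:
  [Y p [Y p [X [Z h c] h]]]
  [Y p [Y p [X h [G c h]]]]

2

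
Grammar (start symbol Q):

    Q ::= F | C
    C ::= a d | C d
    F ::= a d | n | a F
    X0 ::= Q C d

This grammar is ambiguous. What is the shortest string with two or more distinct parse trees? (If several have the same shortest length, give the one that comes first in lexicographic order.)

length 1: no string has ≥2 trees
length 2: a d has 2 parse trees

Two derivations of a d:
  Q ⇒ F ⇒ a d
  Q ⇒ C ⇒ a d

a d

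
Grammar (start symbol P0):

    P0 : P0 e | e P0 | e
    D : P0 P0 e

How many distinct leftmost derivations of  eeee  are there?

Parse trees for eeee:
  [P0 [P0 [P0 [P0 e] e] e] e]
  [P0 [P0 [P0 e [P0 e]] e] e]
  [P0 [P0 e [P0 [P0 e] e]] e]
  [P0 [P0 e [P0 e [P0 e]]] e]
  [P0 e [P0 [P0 [P0 e] e] e]]
  [P0 e [P0 [P0 e [P0 e]] e]]
  [P0 e [P0 e [P0 [P0 e] e]]]
  [P0 e [P0 e [P0 e [P0 e]]]]

8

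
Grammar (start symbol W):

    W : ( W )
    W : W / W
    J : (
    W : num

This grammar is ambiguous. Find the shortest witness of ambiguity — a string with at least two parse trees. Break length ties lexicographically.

length 1: no string has ≥2 trees
length 3: no string has ≥2 trees
length 5: num / num / num has 2 parse trees

Two derivations of num / num / num:
  W ⇒ W / W ⇒ W / W / W ⇒ num / W / W ⇒ num / num / W ⇒ num / num / num
  W ⇒ W / W ⇒ num / W ⇒ num / W / W ⇒ num / num / W ⇒ num / num / num

num / num / num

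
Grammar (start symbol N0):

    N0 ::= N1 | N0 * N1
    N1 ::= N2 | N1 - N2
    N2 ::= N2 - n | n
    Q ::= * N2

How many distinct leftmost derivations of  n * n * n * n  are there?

1

Parse trees for n * n * n * n:
  [N0 [N0 [N0 [N0 [N1 [N2 n]]] * [N1 [N2 n]]] * [N1 [N2 n]]] * [N1 [N2 n]]]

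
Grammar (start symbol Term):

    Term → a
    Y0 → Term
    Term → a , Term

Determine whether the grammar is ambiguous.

Only Term is reachable from Term; ignoring the rest: Right-recursive list with a separator: after each atom, whether the separator follows determines the rule. One parse per string.

Unambiguous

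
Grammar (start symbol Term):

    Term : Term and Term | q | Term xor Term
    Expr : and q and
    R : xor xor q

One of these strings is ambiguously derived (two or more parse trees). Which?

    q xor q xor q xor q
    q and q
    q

q xor q xor q xor q: 5 trees
q and q: 1 tree
q: 1 tree

q xor q xor q xor q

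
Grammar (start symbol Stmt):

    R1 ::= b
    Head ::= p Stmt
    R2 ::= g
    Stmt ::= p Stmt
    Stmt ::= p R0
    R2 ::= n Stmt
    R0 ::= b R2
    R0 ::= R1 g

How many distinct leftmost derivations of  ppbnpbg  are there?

Parse trees for ppbnpbg:
  [Stmt p [Stmt p [R0 b [R2 n [Stmt p [R0 b [R2 g]]]]]]]
  [Stmt p [Stmt p [R0 b [R2 n [Stmt p [R0 [R1 b] g]]]]]]

2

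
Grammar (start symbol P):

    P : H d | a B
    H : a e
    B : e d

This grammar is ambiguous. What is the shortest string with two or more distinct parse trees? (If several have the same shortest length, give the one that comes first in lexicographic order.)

a e d

length 3: a e d has 2 parse trees

Two derivations of a e d:
  P ⇒ H d ⇒ a e d
  P ⇒ a B ⇒ a e d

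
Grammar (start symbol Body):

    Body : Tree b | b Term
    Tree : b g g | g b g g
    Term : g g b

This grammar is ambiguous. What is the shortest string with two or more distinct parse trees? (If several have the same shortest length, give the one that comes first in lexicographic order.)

b g g b

length 4: b g g b has 2 parse trees

Two derivations of b g g b:
  Body ⇒ Tree b ⇒ b g g b
  Body ⇒ b Term ⇒ b g g b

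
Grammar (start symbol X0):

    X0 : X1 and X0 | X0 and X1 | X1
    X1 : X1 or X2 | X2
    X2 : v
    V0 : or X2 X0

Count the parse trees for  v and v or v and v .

4

Parse trees for v and v or v and v:
  [X0 [X1 [X2 v]] and [X0 [X1 [X1 [X2 v]] or [X2 v]] and [X0 [X1 [X2 v]]]]]
  [X0 [X1 [X2 v]] and [X0 [X0 [X1 [X1 [X2 v]] or [X2 v]]] and [X1 [X2 v]]]]
  [X0 [X0 [X1 [X2 v]] and [X0 [X1 [X1 [X2 v]] or [X2 v]]]] and [X1 [X2 v]]]
  [X0 [X0 [X0 [X1 [X2 v]]] and [X1 [X1 [X2 v]] or [X2 v]]] and [X1 [X2 v]]]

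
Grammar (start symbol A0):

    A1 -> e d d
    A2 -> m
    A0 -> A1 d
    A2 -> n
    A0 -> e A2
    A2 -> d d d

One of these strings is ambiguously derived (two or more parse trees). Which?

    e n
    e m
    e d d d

e n: 1 tree
e m: 1 tree
e d d d: 2 trees

e d d d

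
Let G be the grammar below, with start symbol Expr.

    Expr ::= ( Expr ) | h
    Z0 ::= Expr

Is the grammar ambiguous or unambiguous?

Unambiguous

(Z0 is unreachable from Expr, so its rules don't affect L(Expr).) Each string is a nest of matched brackets around a single atom. An opening bracket forces the recursive rule; an atom forces the base rule.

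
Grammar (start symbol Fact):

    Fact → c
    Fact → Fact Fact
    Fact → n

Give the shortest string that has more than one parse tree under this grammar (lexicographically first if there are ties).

c c c

length 1: no string has ≥2 trees
length 2: no string has ≥2 trees
length 3: c c c has 2 parse trees

Two derivations of c c c:
  Fact ⇒ Fact Fact ⇒ c Fact ⇒ c Fact Fact ⇒ c c Fact ⇒ c c c
  Fact ⇒ Fact Fact ⇒ Fact Fact Fact ⇒ c Fact Fact ⇒ c c Fact ⇒ c c c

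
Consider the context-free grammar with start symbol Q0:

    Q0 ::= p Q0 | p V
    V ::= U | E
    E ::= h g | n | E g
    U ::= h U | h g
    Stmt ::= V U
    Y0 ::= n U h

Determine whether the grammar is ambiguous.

Ambiguous

Witness: p h g

Derivation 1: Q0 ⇒ p V ⇒ p U ⇒ p h g
Derivation 2: Q0 ⇒ p V ⇒ p E ⇒ p h g

Two distinct leftmost derivations for the same string.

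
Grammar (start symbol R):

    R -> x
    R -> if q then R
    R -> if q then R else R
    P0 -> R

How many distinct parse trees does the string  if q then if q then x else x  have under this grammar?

Parse trees for if q then if q then x else x:
  [R if q then [R if q then [R x] else [R x]]]
  [R if q then [R if q then [R x]] else [R x]]

2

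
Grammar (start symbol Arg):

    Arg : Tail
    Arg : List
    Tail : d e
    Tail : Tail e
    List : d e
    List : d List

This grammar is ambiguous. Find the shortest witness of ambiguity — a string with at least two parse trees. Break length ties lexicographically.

d e

length 2: d e has 2 parse trees

Two derivations of d e:
  Arg ⇒ Tail ⇒ d e
  Arg ⇒ List ⇒ d e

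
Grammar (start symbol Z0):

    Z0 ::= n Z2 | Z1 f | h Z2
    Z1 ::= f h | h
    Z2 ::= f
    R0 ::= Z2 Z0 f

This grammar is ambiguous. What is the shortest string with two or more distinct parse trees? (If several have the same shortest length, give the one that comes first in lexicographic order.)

length 2: h f has 2 parse trees

Two derivations of h f:
  Z0 ⇒ Z1 f ⇒ h f
  Z0 ⇒ h Z2 ⇒ h f

h f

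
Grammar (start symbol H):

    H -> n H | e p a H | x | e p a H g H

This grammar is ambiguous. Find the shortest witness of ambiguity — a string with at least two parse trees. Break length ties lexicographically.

length 1: no string has ≥2 trees
length 2: no string has ≥2 trees
length 3: no string has ≥2 trees
length 4: no string has ≥2 trees
length 5: no string has ≥2 trees
length 6: no string has ≥2 trees
length 7: no string has ≥2 trees
length 8: no string has ≥2 trees
length 9: e p a e p a x g x has 2 parse trees

Two derivations of e p a e p a x g x:
  H ⇒ e p a H ⇒ e p a e p a H g H ⇒ e p a e p a x g H ⇒ e p a e p a x g x
  H ⇒ e p a H g H ⇒ e p a e p a H g H ⇒ e p a e p a x g H ⇒ e p a e p a x g x

e p a e p a x g x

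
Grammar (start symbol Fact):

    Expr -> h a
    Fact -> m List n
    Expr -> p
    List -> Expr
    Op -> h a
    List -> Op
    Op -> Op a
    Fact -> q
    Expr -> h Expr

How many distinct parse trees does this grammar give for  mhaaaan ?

Parse trees for mhaaaan:
  [Fact m [List [Op [Op [Op [Op h a] a] a] a]] n]

1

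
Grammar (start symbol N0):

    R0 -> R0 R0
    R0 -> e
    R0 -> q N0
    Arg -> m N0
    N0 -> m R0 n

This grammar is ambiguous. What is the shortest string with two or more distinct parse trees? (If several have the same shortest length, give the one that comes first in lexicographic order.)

m e e e n

length 3: no string has ≥2 trees
length 4: no string has ≥2 trees
length 5: m e e e n has 2 parse trees

Two derivations of m e e e n:
  N0 ⇒ m R0 n ⇒ m R0 R0 n ⇒ m R0 R0 R0 n ⇒ m e R0 R0 n ⇒ m e e R0 n ⇒ m e e e n
  N0 ⇒ m R0 n ⇒ m R0 R0 n ⇒ m e R0 n ⇒ m e R0 R0 n ⇒ m e e R0 n ⇒ m e e e n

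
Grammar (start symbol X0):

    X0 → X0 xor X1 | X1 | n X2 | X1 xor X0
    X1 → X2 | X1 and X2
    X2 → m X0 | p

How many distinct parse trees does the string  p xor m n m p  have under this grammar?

2

Parse trees for p xor m n m p:
  [X0 [X0 [X1 [X2 p]]] xor [X1 [X2 m [X0 n [X2 m [X0 [X1 [X2 p]]]]]]]]
  [X0 [X1 [X2 p]] xor [X0 [X1 [X2 m [X0 n [X2 m [X0 [X1 [X2 p]]]]]]]]]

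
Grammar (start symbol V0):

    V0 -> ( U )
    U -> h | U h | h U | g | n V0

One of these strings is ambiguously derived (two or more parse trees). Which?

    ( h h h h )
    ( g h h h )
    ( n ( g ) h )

( h h h h )

( h h h h ): 8 trees
( g h h h ): 1 tree
( n ( g ) h ): 1 tree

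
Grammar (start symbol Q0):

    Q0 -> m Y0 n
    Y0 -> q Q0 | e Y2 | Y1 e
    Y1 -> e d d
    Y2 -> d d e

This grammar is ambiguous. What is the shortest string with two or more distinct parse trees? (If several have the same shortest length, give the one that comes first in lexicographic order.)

length 6: m e d d e n has 2 parse trees

Two derivations of m e d d e n:
  Q0 ⇒ m Y0 n ⇒ m e Y2 n ⇒ m e d d e n
  Q0 ⇒ m Y0 n ⇒ m Y1 e n ⇒ m e d d e n

m e d d e n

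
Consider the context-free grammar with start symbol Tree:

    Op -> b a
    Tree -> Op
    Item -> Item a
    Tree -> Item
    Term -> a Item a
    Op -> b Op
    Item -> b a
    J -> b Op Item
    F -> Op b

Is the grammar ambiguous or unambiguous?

Witness: b a

Derivation 1: Tree ⇒ Op ⇒ b a
Derivation 2: Tree ⇒ Item ⇒ b a

Two distinct leftmost derivations for the same string.

Ambiguous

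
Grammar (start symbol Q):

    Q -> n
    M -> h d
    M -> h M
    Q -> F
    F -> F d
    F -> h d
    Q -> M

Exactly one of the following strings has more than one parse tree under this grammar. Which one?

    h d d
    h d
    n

h d

h d d: 1 tree
h d: 2 trees
n: 1 tree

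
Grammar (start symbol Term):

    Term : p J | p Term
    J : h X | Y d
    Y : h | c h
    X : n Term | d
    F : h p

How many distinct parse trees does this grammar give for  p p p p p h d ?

2

Parse trees for p p p p p h d:
  [Term p [Term p [Term p [Term p [Term p [J h [X d]]]]]]]
  [Term p [Term p [Term p [Term p [Term p [J [Y h] d]]]]]]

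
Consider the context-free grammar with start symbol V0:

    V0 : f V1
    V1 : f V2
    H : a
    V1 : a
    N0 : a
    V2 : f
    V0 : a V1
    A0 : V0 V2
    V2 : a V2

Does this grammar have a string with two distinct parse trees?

(A0, H, N0 are unreachable from V0, so their rules don't affect L(V0).) Restricted to the reachable nonterminals, every rule has the form A → t or A → t B, and no two rules for the same A share a first terminal. The grammar encodes a DFA — one run per string.

Unambiguous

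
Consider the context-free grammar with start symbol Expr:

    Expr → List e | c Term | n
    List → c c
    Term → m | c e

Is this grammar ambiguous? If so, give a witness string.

Ambiguous

Witness: c c e

Derivation 1: Expr ⇒ List e ⇒ c c e
Derivation 2: Expr ⇒ c Term ⇒ c c e

Two distinct leftmost derivations for the same string.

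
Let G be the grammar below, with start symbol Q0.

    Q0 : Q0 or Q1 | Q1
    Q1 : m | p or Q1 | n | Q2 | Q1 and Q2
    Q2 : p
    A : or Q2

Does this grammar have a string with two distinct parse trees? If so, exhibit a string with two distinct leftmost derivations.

Ambiguous

Witness: p or m

Derivation 1: Q0 ⇒ Q0 or Q1 ⇒ Q1 or Q1 ⇒ Q2 or Q1 ⇒ p or Q1 ⇒ p or m
Derivation 2: Q0 ⇒ Q1 ⇒ p or Q1 ⇒ p or m

Two distinct leftmost derivations for the same string.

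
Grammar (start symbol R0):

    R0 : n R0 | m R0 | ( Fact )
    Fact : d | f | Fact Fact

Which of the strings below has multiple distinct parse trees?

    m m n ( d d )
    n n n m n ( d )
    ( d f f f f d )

m m n ( d d ): 1 tree
n n n m n ( d ): 1 tree
( d f f f f d ): 42 trees

( d f f f f d )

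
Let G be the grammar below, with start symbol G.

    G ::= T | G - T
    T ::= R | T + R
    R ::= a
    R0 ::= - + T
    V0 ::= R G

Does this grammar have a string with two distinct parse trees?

Unambiguous

Only G, T, R are reachable from G; ignoring the rest: The grammar is stratified — G handles '-' (left-recursive), T handles '+', R atoms. Each operator has a fixed associativity and precedence level, so every string has one parse.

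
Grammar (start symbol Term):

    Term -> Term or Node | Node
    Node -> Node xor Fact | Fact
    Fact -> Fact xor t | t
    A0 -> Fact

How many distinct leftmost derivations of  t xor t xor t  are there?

4

Parse trees for t xor t xor t:
  [Term [Node [Node [Fact t]] xor [Fact [Fact t] xor t]]]
  [Term [Node [Node [Node [Fact t]] xor [Fact t]] xor [Fact t]]]
  [Term [Node [Node [Fact [Fact t] xor t]] xor [Fact t]]]
  [Term [Node [Fact [Fact [Fact t] xor t] xor t]]]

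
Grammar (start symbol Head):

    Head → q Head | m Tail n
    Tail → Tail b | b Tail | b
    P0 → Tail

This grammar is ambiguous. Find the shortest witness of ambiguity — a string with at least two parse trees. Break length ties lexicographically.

length 3: no string has ≥2 trees
length 4: m b b n has 2 parse trees

Two derivations of m b b n:
  Head ⇒ m Tail n ⇒ m Tail b n ⇒ m b b n
  Head ⇒ m Tail n ⇒ m b Tail n ⇒ m b b n

m b b n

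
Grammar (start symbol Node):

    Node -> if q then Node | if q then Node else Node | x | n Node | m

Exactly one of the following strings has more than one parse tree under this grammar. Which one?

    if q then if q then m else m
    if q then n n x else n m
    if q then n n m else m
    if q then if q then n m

if q then if q then m else m: 2 trees
if q then n n x else n m: 1 tree
if q then n n m else m: 1 tree
if q then if q then n m: 1 tree

if q then if q then m else m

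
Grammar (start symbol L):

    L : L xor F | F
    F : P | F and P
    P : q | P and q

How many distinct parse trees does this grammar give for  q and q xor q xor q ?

2

Parse trees for q and q xor q xor q:
  [L [L [L [F [P [P q] and q]]] xor [F [P q]]] xor [F [P q]]]
  [L [L [L [F [F [P q]] and [P q]]] xor [F [P q]]] xor [F [P q]]]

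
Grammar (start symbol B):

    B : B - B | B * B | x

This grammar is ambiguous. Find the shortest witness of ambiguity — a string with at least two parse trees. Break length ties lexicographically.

x * x * x

length 1: no string has ≥2 trees
length 3: no string has ≥2 trees
length 5: x * x * x has 2 parse trees

Two derivations of x * x * x:
  B ⇒ B * B ⇒ B * B * B ⇒ x * B * B ⇒ x * x * B ⇒ x * x * x
  B ⇒ B * B ⇒ x * B ⇒ x * B * B ⇒ x * x * B ⇒ x * x * x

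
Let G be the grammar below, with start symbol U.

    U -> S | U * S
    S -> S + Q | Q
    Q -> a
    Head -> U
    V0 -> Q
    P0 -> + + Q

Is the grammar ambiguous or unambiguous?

Unambiguous

Only U, S, Q are reachable from U; ignoring the rest: U → U * S | S  ;  S → S + Q | Q  — a left-associative chain with Q at the bottom. Each string factors uniquely by precedence.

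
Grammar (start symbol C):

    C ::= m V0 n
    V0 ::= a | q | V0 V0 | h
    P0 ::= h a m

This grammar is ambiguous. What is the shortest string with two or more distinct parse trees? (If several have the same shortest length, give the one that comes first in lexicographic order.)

length 3: no string has ≥2 trees
length 4: no string has ≥2 trees
length 5: m a a a n has 2 parse trees

Two derivations of m a a a n:
  C ⇒ m V0 n ⇒ m V0 V0 n ⇒ m a V0 n ⇒ m a V0 V0 n ⇒ m a a V0 n ⇒ m a a a n
  C ⇒ m V0 n ⇒ m V0 V0 n ⇒ m V0 V0 V0 n ⇒ m a V0 V0 n ⇒ m a a V0 n ⇒ m a a a n

m a a a n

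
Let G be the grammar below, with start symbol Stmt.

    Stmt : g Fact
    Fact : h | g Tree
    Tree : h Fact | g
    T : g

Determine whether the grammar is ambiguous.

Only Stmt, Fact, Tree are reachable from Stmt; ignoring the rest: Each reachable nonterminal has at most one production per leading terminal, and all productions are right-linear; the derivation is determined token-by-token.

Unambiguous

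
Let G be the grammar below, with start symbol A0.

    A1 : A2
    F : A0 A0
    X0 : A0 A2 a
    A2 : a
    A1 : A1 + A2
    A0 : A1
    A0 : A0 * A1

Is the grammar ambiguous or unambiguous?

Only A0, A1, A2 are reachable from A0; ignoring the rest: A0 → A0 * A1 | A1  ;  A1 → A1 + A2 | A2  — a left-associative chain with A2 at the bottom. Each string factors uniquely by precedence.

Unambiguous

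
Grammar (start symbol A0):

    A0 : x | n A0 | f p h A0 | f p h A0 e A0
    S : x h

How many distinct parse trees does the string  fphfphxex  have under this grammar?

Parse trees for fphfphxex:
  [A0 f p h [A0 f p h [A0 x] e [A0 x]]]
  [A0 f p h [A0 f p h [A0 x]] e [A0 x]]

2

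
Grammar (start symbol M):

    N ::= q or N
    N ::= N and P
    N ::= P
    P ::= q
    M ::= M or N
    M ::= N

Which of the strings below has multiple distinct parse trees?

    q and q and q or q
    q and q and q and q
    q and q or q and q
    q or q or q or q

q and q and q or q: 1 tree
q and q and q and q: 1 tree
q and q or q and q: 1 tree
q or q or q or q: 8 trees

q or q or q or q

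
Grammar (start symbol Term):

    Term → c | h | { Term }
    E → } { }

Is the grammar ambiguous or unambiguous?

Unambiguous

Only Term is reachable from Term; ignoring the rest: L(Term) is { openⁿ atom closeⁿ : n ≥ 0 }. The bracket depth fixes n, and the derivation is forced at every step.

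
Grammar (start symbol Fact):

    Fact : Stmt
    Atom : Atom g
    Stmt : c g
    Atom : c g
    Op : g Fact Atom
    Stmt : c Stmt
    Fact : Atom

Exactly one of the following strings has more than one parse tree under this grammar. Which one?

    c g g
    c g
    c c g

c g g: 1 tree
c g: 2 trees
c c g: 1 tree

c g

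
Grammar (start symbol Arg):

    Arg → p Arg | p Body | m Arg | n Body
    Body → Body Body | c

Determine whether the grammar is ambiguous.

Witness: n c c c

Derivation 1: Arg ⇒ n Body ⇒ n Body Body ⇒ n Body Body Body ⇒ n c Body Body ⇒ n c c Body ⇒ n c c c
Derivation 2: Arg ⇒ n Body ⇒ n Body Body ⇒ n c Body ⇒ n c Body Body ⇒ n c c Body ⇒ n c c c

Two distinct leftmost derivations for the same string.

Ambiguous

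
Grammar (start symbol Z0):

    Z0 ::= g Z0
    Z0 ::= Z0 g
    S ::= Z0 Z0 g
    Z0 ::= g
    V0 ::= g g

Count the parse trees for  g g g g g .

Parse trees for g g g g g (showing first 6 of 16):
  [Z0 g [Z0 g [Z0 g [Z0 g [Z0 g]]]]]
  [Z0 g [Z0 g [Z0 g [Z0 [Z0 g] g]]]]
  [Z0 g [Z0 g [Z0 [Z0 g [Z0 g]] g]]]
  [Z0 g [Z0 g [Z0 [Z0 [Z0 g] g] g]]]
  [Z0 g [Z0 [Z0 g [Z0 g [Z0 g]]] g]]
  [Z0 g [Z0 [Z0 g [Z0 [Z0 g] g]] g]]

16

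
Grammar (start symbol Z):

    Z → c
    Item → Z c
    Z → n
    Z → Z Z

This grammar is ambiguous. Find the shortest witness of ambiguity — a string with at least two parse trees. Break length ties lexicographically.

c c c

length 1: no string has ≥2 trees
length 2: no string has ≥2 trees
length 3: c c c has 2 parse trees

Two derivations of c c c:
  Z ⇒ Z Z ⇒ c Z ⇒ c Z Z ⇒ c c Z ⇒ c c c
  Z ⇒ Z Z ⇒ Z Z Z ⇒ c Z Z ⇒ c c Z ⇒ c c c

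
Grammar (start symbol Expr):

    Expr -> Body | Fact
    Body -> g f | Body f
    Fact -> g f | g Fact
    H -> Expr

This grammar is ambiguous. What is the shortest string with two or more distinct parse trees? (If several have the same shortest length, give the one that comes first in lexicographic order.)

length 2: g f has 2 parse trees

Two derivations of g f:
  Expr ⇒ Body ⇒ g f
  Expr ⇒ Fact ⇒ g f

g f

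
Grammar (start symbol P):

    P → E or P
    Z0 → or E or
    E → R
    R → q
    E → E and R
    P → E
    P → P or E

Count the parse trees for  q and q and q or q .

2

Parse trees for q and q and q or q:
  [P [E [E [E [R q]] and [R q]] and [R q]] or [P [E [R q]]]]
  [P [P [E [E [E [R q]] and [R q]] and [R q]]] or [E [R q]]]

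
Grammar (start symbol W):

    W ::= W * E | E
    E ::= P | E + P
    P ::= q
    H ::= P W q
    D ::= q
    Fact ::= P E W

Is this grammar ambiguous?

Only W, E, P are reachable from W; ignoring the rest: The grammar is stratified — W handles '*' (left-recursive), E handles '+', P atoms. Each operator has a fixed associativity and precedence level, so every string has one parse.

Unambiguous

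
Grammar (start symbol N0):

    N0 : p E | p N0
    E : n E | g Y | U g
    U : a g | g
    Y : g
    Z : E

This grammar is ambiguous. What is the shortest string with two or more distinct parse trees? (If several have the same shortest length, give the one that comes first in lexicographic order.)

length 3: p g g has 2 parse trees

Two derivations of p g g:
  N0 ⇒ p E ⇒ p g Y ⇒ p g g
  N0 ⇒ p E ⇒ p U g ⇒ p g g

p g g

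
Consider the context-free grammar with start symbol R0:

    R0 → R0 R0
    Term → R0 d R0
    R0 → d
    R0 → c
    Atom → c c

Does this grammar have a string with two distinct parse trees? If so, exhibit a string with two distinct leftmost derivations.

Ambiguous

Witness: c c c

Derivation 1: R0 ⇒ R0 R0 ⇒ R0 R0 R0 ⇒ c R0 R0 ⇒ c c R0 ⇒ c c c
Derivation 2: R0 ⇒ R0 R0 ⇒ c R0 ⇒ c R0 R0 ⇒ c c R0 ⇒ c c c

Two distinct leftmost derivations for the same string.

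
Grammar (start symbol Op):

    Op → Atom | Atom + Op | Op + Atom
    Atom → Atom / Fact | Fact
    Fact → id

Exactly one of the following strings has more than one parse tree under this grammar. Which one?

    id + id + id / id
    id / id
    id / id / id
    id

id + id + id / id: 4 trees
id / id: 1 tree
id / id / id: 1 tree
id: 1 tree

id + id + id / id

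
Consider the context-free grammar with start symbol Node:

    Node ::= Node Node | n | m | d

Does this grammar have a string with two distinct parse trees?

Ambiguous

Witness: d d d

Derivation 1: Node ⇒ Node Node ⇒ Node Node Node ⇒ d Node Node ⇒ d d Node ⇒ d d d
Derivation 2: Node ⇒ Node Node ⇒ d Node ⇒ d Node Node ⇒ d d Node ⇒ d d d

Two distinct leftmost derivations for the same string.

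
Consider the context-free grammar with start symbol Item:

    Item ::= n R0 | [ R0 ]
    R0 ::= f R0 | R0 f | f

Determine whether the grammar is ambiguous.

Ambiguous

Witness: n f f

Derivation 1: Item ⇒ n R0 ⇒ n f R0 ⇒ n f f
Derivation 2: Item ⇒ n R0 ⇒ n R0 f ⇒ n f f

Two distinct leftmost derivations for the same string.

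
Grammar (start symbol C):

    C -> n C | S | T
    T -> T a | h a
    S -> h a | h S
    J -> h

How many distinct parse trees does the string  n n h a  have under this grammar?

2

Parse trees for n n h a:
  [C n [C n [C [S h a]]]]
  [C n [C n [C [T h a]]]]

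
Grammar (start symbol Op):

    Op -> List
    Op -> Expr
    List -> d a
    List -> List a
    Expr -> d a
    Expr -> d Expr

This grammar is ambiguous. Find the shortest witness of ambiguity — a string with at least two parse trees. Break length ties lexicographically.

length 2: d a has 2 parse trees

Two derivations of d a:
  Op ⇒ List ⇒ d a
  Op ⇒ Expr ⇒ d a

d a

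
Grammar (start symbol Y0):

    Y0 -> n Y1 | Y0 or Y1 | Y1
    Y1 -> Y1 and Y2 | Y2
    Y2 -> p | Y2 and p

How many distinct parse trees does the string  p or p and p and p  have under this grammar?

Parse trees for p or p and p and p:
  [Y0 [Y0 [Y1 [Y2 p]]] or [Y1 [Y1 [Y2 p]] and [Y2 [Y2 p] and p]]]
  [Y0 [Y0 [Y1 [Y2 p]]] or [Y1 [Y1 [Y1 [Y2 p]] and [Y2 p]] and [Y2 p]]]
  [Y0 [Y0 [Y1 [Y2 p]]] or [Y1 [Y1 [Y2 [Y2 p] and p]] and [Y2 p]]]
  [Y0 [Y0 [Y1 [Y2 p]]] or [Y1 [Y2 [Y2 [Y2 p] and p] and p]]]

4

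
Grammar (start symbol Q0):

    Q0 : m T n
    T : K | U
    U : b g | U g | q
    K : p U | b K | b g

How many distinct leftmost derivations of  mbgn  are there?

2

Parse trees for mbgn:
  [Q0 m [T [K b g]] n]
  [Q0 m [T [U b g]] n]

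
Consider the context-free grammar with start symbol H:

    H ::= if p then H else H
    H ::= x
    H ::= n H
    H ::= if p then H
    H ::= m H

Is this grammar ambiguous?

Ambiguous

Witness: if p then if p then x else x

Derivation 1: H ⇒ if p then H else H ⇒ if p then if p then H else H ⇒ if p then if p then x else H ⇒ if p then if p then x else x
Derivation 2: H ⇒ if p then H ⇒ if p then if p then H else H ⇒ if p then if p then x else H ⇒ if p then if p then x else x

Two distinct leftmost derivations for the same string.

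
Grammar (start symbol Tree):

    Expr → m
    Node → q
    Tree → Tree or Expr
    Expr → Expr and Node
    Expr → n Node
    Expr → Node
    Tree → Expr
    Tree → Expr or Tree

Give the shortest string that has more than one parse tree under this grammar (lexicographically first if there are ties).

length 1: no string has ≥2 trees
length 2: no string has ≥2 trees
length 3: m or m has 2 parse trees

Two derivations of m or m:
  Tree ⇒ Tree or Expr ⇒ Expr or Expr ⇒ m or Expr ⇒ m or m
  Tree ⇒ Expr or Tree ⇒ m or Tree ⇒ m or Expr ⇒ m or m

m or m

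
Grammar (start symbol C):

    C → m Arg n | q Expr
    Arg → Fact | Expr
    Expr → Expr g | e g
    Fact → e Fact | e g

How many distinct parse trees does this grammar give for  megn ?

Parse trees for megn:
  [C m [Arg [Fact e g]] n]
  [C m [Arg [Expr e g]] n]

2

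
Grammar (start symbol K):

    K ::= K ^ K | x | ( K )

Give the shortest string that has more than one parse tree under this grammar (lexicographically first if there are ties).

length 1: no string has ≥2 trees
length 3: no string has ≥2 trees
length 5: x ^ x ^ x has 2 parse trees

Two derivations of x ^ x ^ x:
  K ⇒ K ^ K ⇒ K ^ K ^ K ⇒ x ^ K ^ K ⇒ x ^ x ^ K ⇒ x ^ x ^ x
  K ⇒ K ^ K ⇒ x ^ K ⇒ x ^ K ^ K ⇒ x ^ x ^ K ⇒ x ^ x ^ x

x ^ x ^ x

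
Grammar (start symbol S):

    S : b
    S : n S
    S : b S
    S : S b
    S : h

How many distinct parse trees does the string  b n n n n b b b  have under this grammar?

29

Parse trees for b n n n n b b b (showing first 6 of 29):
  [S b [S n [S n [S n [S n [S b [S b [S b]]]]]]]]
  [S b [S n [S n [S n [S n [S b [S [S b] b]]]]]]]
  [S b [S n [S n [S n [S n [S [S b [S b]] b]]]]]]
  [S b [S n [S n [S n [S n [S [S [S b] b] b]]]]]]
  [S b [S n [S n [S n [S [S n [S b [S b]]] b]]]]]
  [S b [S n [S n [S n [S [S n [S [S b] b]] b]]]]]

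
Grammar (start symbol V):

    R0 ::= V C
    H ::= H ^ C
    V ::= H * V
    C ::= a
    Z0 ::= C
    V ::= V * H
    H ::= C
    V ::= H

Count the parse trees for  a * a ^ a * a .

Parse trees for a * a ^ a * a:
  [V [H [C a]] * [V [H [H [C a]] ^ [C a]] * [V [H [C a]]]]]
  [V [H [C a]] * [V [V [H [H [C a]] ^ [C a]]] * [H [C a]]]]
  [V [V [H [C a]] * [V [H [H [C a]] ^ [C a]]]] * [H [C a]]]
  [V [V [V [H [C a]]] * [H [H [C a]] ^ [C a]]] * [H [C a]]]

4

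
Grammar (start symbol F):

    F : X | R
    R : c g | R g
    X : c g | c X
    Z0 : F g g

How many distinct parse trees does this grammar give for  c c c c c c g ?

Parse trees for c c c c c c g:
  [F [X c [X c [X c [X c [X c [X c g]]]]]]]

1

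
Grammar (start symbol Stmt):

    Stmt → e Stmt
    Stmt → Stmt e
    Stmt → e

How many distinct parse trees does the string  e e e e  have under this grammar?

8

Parse trees for e e e e:
  [Stmt e [Stmt e [Stmt e [Stmt e]]]]
  [Stmt e [Stmt e [Stmt [Stmt e] e]]]
  [Stmt e [Stmt [Stmt e [Stmt e]] e]]
  [Stmt e [Stmt [Stmt [Stmt e] e] e]]
  [Stmt [Stmt e [Stmt e [Stmt e]]] e]
  [Stmt [Stmt e [Stmt [Stmt e] e]] e]
  [Stmt [Stmt [Stmt e [Stmt e]] e] e]
  [Stmt [Stmt [Stmt [Stmt e] e] e] e]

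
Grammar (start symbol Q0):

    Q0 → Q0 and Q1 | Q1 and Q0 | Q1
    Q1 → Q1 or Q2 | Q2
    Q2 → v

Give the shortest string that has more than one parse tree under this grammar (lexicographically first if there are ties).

v and v

length 1: no string has ≥2 trees
length 3: v and v has 2 parse trees

Two derivations of v and v:
  Q0 ⇒ Q0 and Q1 ⇒ Q1 and Q1 ⇒ Q2 and Q1 ⇒ v and Q1 ⇒ v and Q2 ⇒ v and v
  Q0 ⇒ Q1 and Q0 ⇒ Q2 and Q0 ⇒ v and Q0 ⇒ v and Q1 ⇒ v and Q2 ⇒ v and v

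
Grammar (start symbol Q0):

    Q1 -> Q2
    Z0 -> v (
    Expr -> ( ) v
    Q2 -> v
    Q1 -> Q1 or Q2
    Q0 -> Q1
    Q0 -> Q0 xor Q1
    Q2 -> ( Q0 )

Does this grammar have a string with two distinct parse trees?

Only Q0, Q1, Q2 are reachable from Q0; ignoring the rest: The grammar is stratified — Q0 handles 'xor' (left-recursive), Q1 handles 'or', Q2 atoms. Each operator has a fixed associativity and precedence level, so every string has one parse.

Unambiguous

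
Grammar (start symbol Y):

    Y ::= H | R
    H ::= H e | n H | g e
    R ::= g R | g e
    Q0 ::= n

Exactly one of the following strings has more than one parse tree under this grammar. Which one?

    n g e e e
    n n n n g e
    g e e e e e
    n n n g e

n g e e e: 3 trees
n n n n g e: 1 tree
g e e e e e: 1 tree
n n n g e: 1 tree

n g e e e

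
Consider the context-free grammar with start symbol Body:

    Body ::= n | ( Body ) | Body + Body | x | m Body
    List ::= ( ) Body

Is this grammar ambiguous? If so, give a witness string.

Ambiguous

Witness: m n + n

Derivation 1: Body ⇒ Body + Body ⇒ m Body + Body ⇒ m n + Body ⇒ m n + n
Derivation 2: Body ⇒ m Body ⇒ m Body + Body ⇒ m n + Body ⇒ m n + n

Two distinct leftmost derivations for the same string.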